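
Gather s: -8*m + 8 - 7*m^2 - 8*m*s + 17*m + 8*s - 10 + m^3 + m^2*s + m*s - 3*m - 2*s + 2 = m^3 - 7*m^2 + 6*m + s*(m^2 - 7*m + 6)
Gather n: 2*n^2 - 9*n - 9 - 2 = 2*n^2 - 9*n - 11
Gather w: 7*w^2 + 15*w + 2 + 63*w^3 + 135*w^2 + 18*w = 63*w^3 + 142*w^2 + 33*w + 2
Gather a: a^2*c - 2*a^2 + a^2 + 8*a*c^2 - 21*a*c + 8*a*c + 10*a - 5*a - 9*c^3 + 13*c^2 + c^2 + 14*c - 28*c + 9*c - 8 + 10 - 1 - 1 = a^2*(c - 1) + a*(8*c^2 - 13*c + 5) - 9*c^3 + 14*c^2 - 5*c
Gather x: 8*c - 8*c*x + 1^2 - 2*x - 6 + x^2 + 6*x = 8*c + x^2 + x*(4 - 8*c) - 5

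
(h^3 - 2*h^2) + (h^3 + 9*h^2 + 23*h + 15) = 2*h^3 + 7*h^2 + 23*h + 15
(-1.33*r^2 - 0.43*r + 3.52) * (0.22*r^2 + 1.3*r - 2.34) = -0.2926*r^4 - 1.8236*r^3 + 3.3276*r^2 + 5.5822*r - 8.2368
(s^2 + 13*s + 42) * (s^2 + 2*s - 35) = s^4 + 15*s^3 + 33*s^2 - 371*s - 1470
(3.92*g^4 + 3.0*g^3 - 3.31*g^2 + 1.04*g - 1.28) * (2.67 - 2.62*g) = -10.2704*g^5 + 2.6064*g^4 + 16.6822*g^3 - 11.5625*g^2 + 6.1304*g - 3.4176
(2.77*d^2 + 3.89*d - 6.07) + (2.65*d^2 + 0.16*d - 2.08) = 5.42*d^2 + 4.05*d - 8.15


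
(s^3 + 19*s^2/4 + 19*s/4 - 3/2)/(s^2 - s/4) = s + 5 + 6/s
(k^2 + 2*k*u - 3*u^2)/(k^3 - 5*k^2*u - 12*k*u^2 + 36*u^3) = (k - u)/(k^2 - 8*k*u + 12*u^2)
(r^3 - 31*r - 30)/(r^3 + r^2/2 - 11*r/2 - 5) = 2*(r^2 - r - 30)/(2*r^2 - r - 10)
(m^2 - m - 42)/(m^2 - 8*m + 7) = (m + 6)/(m - 1)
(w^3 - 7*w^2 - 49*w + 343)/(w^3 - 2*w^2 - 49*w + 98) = (w - 7)/(w - 2)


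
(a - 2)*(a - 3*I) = a^2 - 2*a - 3*I*a + 6*I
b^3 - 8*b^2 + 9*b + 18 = (b - 6)*(b - 3)*(b + 1)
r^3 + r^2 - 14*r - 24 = (r - 4)*(r + 2)*(r + 3)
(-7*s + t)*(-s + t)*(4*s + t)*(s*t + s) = 28*s^4*t + 28*s^4 - 25*s^3*t^2 - 25*s^3*t - 4*s^2*t^3 - 4*s^2*t^2 + s*t^4 + s*t^3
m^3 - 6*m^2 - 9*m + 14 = (m - 7)*(m - 1)*(m + 2)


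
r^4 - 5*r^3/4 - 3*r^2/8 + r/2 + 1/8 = (r - 1)^2*(r + 1/4)*(r + 1/2)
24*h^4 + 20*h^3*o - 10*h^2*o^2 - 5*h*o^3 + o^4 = (-6*h + o)*(-2*h + o)*(h + o)*(2*h + o)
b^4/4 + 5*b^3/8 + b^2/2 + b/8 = b*(b/4 + 1/4)*(b + 1/2)*(b + 1)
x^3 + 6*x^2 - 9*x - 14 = (x - 2)*(x + 1)*(x + 7)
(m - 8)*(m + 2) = m^2 - 6*m - 16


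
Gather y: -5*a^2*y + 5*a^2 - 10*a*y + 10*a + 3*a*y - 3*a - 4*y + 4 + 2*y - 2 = 5*a^2 + 7*a + y*(-5*a^2 - 7*a - 2) + 2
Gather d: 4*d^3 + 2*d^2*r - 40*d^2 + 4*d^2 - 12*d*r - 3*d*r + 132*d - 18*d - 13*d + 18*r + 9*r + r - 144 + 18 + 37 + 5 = 4*d^3 + d^2*(2*r - 36) + d*(101 - 15*r) + 28*r - 84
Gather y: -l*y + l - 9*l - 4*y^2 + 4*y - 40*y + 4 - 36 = -8*l - 4*y^2 + y*(-l - 36) - 32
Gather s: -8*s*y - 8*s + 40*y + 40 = s*(-8*y - 8) + 40*y + 40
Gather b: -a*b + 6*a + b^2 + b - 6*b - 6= 6*a + b^2 + b*(-a - 5) - 6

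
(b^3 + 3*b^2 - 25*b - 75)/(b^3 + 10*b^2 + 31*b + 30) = (b - 5)/(b + 2)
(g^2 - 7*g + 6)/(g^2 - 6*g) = (g - 1)/g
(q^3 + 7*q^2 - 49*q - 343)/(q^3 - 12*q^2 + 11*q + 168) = (q^2 + 14*q + 49)/(q^2 - 5*q - 24)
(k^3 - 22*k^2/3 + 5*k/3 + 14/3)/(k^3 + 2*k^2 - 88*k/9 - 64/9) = 3*(k^2 - 8*k + 7)/(3*k^2 + 4*k - 32)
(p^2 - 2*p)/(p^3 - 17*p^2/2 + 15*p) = 2*(p - 2)/(2*p^2 - 17*p + 30)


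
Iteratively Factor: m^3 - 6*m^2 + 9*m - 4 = (m - 1)*(m^2 - 5*m + 4) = (m - 4)*(m - 1)*(m - 1)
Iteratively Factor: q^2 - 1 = (q + 1)*(q - 1)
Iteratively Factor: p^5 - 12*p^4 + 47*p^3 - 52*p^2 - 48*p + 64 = (p - 4)*(p^4 - 8*p^3 + 15*p^2 + 8*p - 16) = (p - 4)^2*(p^3 - 4*p^2 - p + 4) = (p - 4)^2*(p + 1)*(p^2 - 5*p + 4) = (p - 4)^3*(p + 1)*(p - 1)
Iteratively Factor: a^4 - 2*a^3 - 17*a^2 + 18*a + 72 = (a + 3)*(a^3 - 5*a^2 - 2*a + 24) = (a - 3)*(a + 3)*(a^2 - 2*a - 8) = (a - 3)*(a + 2)*(a + 3)*(a - 4)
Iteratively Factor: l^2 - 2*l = (l)*(l - 2)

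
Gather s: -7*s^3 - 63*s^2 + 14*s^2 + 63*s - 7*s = -7*s^3 - 49*s^2 + 56*s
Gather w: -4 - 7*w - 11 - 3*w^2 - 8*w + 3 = -3*w^2 - 15*w - 12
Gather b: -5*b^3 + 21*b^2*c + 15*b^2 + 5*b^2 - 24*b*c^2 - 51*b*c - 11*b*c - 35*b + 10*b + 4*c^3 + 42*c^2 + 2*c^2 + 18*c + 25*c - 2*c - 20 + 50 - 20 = -5*b^3 + b^2*(21*c + 20) + b*(-24*c^2 - 62*c - 25) + 4*c^3 + 44*c^2 + 41*c + 10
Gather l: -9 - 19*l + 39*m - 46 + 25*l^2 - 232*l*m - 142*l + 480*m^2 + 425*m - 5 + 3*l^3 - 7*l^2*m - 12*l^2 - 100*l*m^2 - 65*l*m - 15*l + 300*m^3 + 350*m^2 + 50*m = 3*l^3 + l^2*(13 - 7*m) + l*(-100*m^2 - 297*m - 176) + 300*m^3 + 830*m^2 + 514*m - 60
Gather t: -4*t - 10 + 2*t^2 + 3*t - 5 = 2*t^2 - t - 15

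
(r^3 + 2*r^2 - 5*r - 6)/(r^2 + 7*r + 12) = (r^2 - r - 2)/(r + 4)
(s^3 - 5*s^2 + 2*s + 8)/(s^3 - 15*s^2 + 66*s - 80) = (s^2 - 3*s - 4)/(s^2 - 13*s + 40)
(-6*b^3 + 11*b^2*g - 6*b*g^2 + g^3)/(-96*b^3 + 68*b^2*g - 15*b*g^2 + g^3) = (2*b^2 - 3*b*g + g^2)/(32*b^2 - 12*b*g + g^2)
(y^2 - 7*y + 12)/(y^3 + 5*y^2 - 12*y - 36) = (y - 4)/(y^2 + 8*y + 12)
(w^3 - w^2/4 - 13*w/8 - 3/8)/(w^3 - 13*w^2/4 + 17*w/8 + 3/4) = (w + 1)/(w - 2)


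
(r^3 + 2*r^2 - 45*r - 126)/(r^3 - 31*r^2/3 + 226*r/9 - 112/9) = 9*(r^2 + 9*r + 18)/(9*r^2 - 30*r + 16)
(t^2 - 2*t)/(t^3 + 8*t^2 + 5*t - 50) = t/(t^2 + 10*t + 25)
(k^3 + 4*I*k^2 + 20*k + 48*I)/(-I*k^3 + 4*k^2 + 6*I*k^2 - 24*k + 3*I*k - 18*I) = (I*k^3 - 4*k^2 + 20*I*k - 48)/(k^3 + k^2*(-6 + 4*I) + k*(-3 - 24*I) + 18)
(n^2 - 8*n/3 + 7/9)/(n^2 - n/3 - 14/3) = (n - 1/3)/(n + 2)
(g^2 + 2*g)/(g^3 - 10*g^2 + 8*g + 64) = g/(g^2 - 12*g + 32)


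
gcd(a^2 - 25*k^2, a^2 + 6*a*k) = 1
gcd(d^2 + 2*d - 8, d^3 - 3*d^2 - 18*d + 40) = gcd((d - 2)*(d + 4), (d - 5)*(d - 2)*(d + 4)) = d^2 + 2*d - 8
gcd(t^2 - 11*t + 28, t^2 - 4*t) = t - 4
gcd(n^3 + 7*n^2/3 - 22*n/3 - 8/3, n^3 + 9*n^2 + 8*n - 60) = n - 2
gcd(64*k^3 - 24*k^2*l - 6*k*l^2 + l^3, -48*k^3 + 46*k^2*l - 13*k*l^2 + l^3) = 16*k^2 - 10*k*l + l^2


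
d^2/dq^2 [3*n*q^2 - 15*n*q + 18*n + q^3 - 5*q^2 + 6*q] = 6*n + 6*q - 10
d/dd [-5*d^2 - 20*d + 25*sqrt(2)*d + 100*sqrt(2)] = -10*d - 20 + 25*sqrt(2)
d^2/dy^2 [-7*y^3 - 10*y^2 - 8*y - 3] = -42*y - 20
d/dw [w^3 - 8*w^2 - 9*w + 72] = 3*w^2 - 16*w - 9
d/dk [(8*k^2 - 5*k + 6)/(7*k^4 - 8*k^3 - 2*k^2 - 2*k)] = (-112*k^5 + 169*k^4 - 248*k^3 + 118*k^2 + 24*k + 12)/(k^2*(49*k^6 - 112*k^5 + 36*k^4 + 4*k^3 + 36*k^2 + 8*k + 4))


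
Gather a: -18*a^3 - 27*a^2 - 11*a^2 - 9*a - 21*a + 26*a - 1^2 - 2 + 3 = -18*a^3 - 38*a^2 - 4*a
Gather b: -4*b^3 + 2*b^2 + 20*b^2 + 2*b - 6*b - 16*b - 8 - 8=-4*b^3 + 22*b^2 - 20*b - 16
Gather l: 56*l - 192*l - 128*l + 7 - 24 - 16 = -264*l - 33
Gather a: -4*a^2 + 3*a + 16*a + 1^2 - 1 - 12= -4*a^2 + 19*a - 12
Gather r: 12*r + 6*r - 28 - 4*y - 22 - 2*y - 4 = 18*r - 6*y - 54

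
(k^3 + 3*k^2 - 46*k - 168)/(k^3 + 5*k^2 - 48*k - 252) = (k + 4)/(k + 6)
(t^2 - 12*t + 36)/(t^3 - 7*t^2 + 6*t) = (t - 6)/(t*(t - 1))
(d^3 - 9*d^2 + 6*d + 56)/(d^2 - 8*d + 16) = (d^2 - 5*d - 14)/(d - 4)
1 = 1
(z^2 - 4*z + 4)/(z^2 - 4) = (z - 2)/(z + 2)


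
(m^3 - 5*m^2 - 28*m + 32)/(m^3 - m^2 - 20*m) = (m^2 - 9*m + 8)/(m*(m - 5))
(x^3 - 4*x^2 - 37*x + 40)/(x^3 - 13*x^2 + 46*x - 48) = (x^2 + 4*x - 5)/(x^2 - 5*x + 6)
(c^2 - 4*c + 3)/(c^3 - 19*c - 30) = (-c^2 + 4*c - 3)/(-c^3 + 19*c + 30)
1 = 1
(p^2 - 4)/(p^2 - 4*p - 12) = (p - 2)/(p - 6)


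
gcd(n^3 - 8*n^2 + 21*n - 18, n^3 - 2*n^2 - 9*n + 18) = n^2 - 5*n + 6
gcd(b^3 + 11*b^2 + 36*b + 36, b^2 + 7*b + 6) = b + 6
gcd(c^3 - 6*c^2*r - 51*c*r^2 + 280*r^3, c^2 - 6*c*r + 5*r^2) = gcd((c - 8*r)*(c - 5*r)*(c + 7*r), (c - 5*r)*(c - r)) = -c + 5*r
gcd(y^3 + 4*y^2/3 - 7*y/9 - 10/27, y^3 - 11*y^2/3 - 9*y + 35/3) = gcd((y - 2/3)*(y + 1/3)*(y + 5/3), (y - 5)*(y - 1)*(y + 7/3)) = 1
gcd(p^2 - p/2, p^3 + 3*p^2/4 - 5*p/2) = p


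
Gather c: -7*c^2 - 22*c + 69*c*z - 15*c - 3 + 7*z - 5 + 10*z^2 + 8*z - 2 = -7*c^2 + c*(69*z - 37) + 10*z^2 + 15*z - 10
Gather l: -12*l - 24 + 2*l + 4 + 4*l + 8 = -6*l - 12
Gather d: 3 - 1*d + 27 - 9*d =30 - 10*d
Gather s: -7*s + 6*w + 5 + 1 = -7*s + 6*w + 6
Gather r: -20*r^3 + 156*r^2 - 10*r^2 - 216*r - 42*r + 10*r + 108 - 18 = -20*r^3 + 146*r^2 - 248*r + 90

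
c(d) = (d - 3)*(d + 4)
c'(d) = 2*d + 1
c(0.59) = -11.06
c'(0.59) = 2.18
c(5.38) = 22.32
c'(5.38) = 11.76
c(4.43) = 12.05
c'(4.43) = 9.86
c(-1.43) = -11.39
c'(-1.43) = -1.86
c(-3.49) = -3.31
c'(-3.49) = -5.98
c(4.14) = 9.28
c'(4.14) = 9.28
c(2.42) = -3.72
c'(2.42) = 5.84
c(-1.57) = -11.11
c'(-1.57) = -2.14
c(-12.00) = 120.00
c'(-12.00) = -23.00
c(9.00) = 78.00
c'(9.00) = 19.00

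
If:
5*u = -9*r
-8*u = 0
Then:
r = 0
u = 0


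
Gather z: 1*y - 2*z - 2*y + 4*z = -y + 2*z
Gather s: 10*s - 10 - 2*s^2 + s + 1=-2*s^2 + 11*s - 9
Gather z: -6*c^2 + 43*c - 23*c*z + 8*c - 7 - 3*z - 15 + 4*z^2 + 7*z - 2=-6*c^2 + 51*c + 4*z^2 + z*(4 - 23*c) - 24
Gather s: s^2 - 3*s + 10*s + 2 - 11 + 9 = s^2 + 7*s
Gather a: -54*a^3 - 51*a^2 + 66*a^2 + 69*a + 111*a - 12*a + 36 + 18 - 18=-54*a^3 + 15*a^2 + 168*a + 36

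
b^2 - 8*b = b*(b - 8)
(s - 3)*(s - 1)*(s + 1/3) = s^3 - 11*s^2/3 + 5*s/3 + 1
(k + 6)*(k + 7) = k^2 + 13*k + 42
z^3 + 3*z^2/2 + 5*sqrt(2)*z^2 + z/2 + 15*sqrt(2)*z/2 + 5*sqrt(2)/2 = (z + 1/2)*(z + 1)*(z + 5*sqrt(2))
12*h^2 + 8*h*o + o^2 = (2*h + o)*(6*h + o)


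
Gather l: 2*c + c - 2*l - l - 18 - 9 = 3*c - 3*l - 27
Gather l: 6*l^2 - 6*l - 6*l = 6*l^2 - 12*l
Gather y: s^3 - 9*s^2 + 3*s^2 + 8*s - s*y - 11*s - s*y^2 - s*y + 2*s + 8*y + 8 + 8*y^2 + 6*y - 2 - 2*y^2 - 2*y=s^3 - 6*s^2 - s + y^2*(6 - s) + y*(12 - 2*s) + 6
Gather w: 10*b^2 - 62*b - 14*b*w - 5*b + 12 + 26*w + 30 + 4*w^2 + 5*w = 10*b^2 - 67*b + 4*w^2 + w*(31 - 14*b) + 42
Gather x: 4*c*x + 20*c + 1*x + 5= 20*c + x*(4*c + 1) + 5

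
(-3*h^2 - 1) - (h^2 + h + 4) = -4*h^2 - h - 5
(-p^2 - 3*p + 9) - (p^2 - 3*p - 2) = 11 - 2*p^2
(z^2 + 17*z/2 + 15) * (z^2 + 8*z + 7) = z^4 + 33*z^3/2 + 90*z^2 + 359*z/2 + 105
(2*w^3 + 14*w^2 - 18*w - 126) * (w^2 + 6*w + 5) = 2*w^5 + 26*w^4 + 76*w^3 - 164*w^2 - 846*w - 630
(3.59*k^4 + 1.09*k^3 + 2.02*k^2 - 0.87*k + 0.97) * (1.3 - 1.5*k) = -5.385*k^5 + 3.032*k^4 - 1.613*k^3 + 3.931*k^2 - 2.586*k + 1.261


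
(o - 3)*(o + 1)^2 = o^3 - o^2 - 5*o - 3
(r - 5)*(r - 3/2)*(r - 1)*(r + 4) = r^4 - 7*r^3/2 - 16*r^2 + 97*r/2 - 30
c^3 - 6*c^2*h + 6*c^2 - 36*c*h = c*(c + 6)*(c - 6*h)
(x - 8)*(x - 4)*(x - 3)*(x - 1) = x^4 - 16*x^3 + 83*x^2 - 164*x + 96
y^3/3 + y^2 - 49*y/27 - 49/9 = (y/3 + 1)*(y - 7/3)*(y + 7/3)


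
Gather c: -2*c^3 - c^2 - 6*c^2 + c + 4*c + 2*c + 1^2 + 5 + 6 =-2*c^3 - 7*c^2 + 7*c + 12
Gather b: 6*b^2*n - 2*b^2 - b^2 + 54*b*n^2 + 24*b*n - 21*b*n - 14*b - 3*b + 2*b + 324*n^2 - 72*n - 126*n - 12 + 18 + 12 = b^2*(6*n - 3) + b*(54*n^2 + 3*n - 15) + 324*n^2 - 198*n + 18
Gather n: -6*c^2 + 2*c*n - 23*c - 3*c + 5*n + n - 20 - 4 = -6*c^2 - 26*c + n*(2*c + 6) - 24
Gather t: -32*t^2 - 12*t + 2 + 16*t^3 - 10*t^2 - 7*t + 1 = 16*t^3 - 42*t^2 - 19*t + 3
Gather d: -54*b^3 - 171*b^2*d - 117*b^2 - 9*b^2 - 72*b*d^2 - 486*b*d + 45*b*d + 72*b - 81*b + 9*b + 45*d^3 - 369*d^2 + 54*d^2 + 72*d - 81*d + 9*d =-54*b^3 - 126*b^2 + 45*d^3 + d^2*(-72*b - 315) + d*(-171*b^2 - 441*b)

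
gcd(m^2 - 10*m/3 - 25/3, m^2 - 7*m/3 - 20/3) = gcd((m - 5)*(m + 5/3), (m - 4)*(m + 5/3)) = m + 5/3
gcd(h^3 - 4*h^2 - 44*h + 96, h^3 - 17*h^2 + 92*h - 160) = h - 8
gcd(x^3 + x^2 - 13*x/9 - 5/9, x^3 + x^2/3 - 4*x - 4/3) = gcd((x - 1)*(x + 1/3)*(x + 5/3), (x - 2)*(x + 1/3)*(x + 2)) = x + 1/3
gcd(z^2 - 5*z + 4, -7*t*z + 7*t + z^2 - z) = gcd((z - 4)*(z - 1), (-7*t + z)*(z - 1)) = z - 1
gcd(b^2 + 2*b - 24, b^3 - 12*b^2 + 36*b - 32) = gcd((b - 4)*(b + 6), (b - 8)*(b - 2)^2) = 1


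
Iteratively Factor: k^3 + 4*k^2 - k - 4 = (k + 1)*(k^2 + 3*k - 4) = (k + 1)*(k + 4)*(k - 1)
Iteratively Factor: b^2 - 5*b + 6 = (b - 2)*(b - 3)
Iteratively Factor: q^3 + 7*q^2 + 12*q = (q)*(q^2 + 7*q + 12) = q*(q + 4)*(q + 3)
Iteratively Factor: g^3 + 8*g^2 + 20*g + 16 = (g + 4)*(g^2 + 4*g + 4) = (g + 2)*(g + 4)*(g + 2)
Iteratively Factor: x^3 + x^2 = (x)*(x^2 + x) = x*(x + 1)*(x)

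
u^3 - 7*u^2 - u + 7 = (u - 7)*(u - 1)*(u + 1)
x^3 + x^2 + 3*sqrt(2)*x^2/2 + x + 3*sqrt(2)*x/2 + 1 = (x + 1)*(x + sqrt(2)/2)*(x + sqrt(2))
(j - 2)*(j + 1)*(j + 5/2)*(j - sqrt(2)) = j^4 - sqrt(2)*j^3 + 3*j^3/2 - 9*j^2/2 - 3*sqrt(2)*j^2/2 - 5*j + 9*sqrt(2)*j/2 + 5*sqrt(2)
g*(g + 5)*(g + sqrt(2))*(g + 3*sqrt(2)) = g^4 + 5*g^3 + 4*sqrt(2)*g^3 + 6*g^2 + 20*sqrt(2)*g^2 + 30*g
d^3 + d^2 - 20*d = d*(d - 4)*(d + 5)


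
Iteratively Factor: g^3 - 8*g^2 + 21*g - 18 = (g - 3)*(g^2 - 5*g + 6) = (g - 3)^2*(g - 2)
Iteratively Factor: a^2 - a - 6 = (a + 2)*(a - 3)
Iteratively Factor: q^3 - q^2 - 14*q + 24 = (q + 4)*(q^2 - 5*q + 6) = (q - 2)*(q + 4)*(q - 3)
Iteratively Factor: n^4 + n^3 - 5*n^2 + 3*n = (n - 1)*(n^3 + 2*n^2 - 3*n) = (n - 1)^2*(n^2 + 3*n) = n*(n - 1)^2*(n + 3)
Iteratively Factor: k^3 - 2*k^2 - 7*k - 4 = (k + 1)*(k^2 - 3*k - 4) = (k - 4)*(k + 1)*(k + 1)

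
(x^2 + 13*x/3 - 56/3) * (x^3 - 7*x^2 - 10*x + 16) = x^5 - 8*x^4/3 - 59*x^3 + 310*x^2/3 + 256*x - 896/3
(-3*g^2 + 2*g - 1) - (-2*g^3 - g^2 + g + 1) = 2*g^3 - 2*g^2 + g - 2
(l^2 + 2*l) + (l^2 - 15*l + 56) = 2*l^2 - 13*l + 56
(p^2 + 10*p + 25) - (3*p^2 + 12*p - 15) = -2*p^2 - 2*p + 40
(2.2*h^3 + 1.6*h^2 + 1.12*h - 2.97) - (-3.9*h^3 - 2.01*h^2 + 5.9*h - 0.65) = 6.1*h^3 + 3.61*h^2 - 4.78*h - 2.32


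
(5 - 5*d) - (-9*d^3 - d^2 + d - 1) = 9*d^3 + d^2 - 6*d + 6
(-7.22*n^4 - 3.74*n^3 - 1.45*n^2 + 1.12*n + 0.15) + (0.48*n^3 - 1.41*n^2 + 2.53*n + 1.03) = -7.22*n^4 - 3.26*n^3 - 2.86*n^2 + 3.65*n + 1.18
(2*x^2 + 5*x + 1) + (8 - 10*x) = 2*x^2 - 5*x + 9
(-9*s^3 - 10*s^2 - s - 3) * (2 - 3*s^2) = 27*s^5 + 30*s^4 - 15*s^3 - 11*s^2 - 2*s - 6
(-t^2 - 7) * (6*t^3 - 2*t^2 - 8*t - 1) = -6*t^5 + 2*t^4 - 34*t^3 + 15*t^2 + 56*t + 7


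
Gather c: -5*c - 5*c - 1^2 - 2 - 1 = -10*c - 4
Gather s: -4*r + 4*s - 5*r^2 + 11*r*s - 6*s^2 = -5*r^2 - 4*r - 6*s^2 + s*(11*r + 4)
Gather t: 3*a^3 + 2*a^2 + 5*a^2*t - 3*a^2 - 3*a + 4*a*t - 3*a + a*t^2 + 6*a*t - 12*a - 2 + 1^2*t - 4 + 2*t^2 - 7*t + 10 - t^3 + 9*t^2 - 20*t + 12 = 3*a^3 - a^2 - 18*a - t^3 + t^2*(a + 11) + t*(5*a^2 + 10*a - 26) + 16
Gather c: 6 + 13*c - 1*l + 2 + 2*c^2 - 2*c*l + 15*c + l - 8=2*c^2 + c*(28 - 2*l)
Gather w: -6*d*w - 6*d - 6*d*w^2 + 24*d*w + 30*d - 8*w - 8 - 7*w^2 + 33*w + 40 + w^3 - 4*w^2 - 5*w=24*d + w^3 + w^2*(-6*d - 11) + w*(18*d + 20) + 32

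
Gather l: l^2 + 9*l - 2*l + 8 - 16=l^2 + 7*l - 8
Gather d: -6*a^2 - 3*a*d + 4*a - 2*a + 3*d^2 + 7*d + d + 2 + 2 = -6*a^2 + 2*a + 3*d^2 + d*(8 - 3*a) + 4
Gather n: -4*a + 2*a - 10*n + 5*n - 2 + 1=-2*a - 5*n - 1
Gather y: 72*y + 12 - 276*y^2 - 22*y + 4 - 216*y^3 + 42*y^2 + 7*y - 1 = -216*y^3 - 234*y^2 + 57*y + 15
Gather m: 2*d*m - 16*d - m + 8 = -16*d + m*(2*d - 1) + 8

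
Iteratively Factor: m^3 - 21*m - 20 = (m - 5)*(m^2 + 5*m + 4) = (m - 5)*(m + 4)*(m + 1)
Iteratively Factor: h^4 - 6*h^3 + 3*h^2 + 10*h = (h - 5)*(h^3 - h^2 - 2*h) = h*(h - 5)*(h^2 - h - 2) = h*(h - 5)*(h + 1)*(h - 2)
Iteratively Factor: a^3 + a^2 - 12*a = (a)*(a^2 + a - 12) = a*(a - 3)*(a + 4)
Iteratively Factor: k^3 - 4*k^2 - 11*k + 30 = (k + 3)*(k^2 - 7*k + 10) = (k - 2)*(k + 3)*(k - 5)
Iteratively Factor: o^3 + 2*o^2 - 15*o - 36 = (o + 3)*(o^2 - o - 12) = (o + 3)^2*(o - 4)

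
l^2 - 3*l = l*(l - 3)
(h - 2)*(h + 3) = h^2 + h - 6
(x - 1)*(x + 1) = x^2 - 1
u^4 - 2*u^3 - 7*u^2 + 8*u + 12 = (u - 3)*(u - 2)*(u + 1)*(u + 2)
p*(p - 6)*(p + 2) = p^3 - 4*p^2 - 12*p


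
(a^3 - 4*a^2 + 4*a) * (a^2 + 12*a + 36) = a^5 + 8*a^4 - 8*a^3 - 96*a^2 + 144*a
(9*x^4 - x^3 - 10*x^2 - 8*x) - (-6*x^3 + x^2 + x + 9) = 9*x^4 + 5*x^3 - 11*x^2 - 9*x - 9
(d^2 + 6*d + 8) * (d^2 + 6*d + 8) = d^4 + 12*d^3 + 52*d^2 + 96*d + 64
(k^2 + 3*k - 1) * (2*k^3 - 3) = 2*k^5 + 6*k^4 - 2*k^3 - 3*k^2 - 9*k + 3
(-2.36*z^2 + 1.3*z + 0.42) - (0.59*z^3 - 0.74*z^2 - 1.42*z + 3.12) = -0.59*z^3 - 1.62*z^2 + 2.72*z - 2.7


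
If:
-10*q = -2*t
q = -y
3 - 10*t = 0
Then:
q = 3/50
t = 3/10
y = -3/50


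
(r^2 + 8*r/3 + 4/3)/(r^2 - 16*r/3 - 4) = (r + 2)/(r - 6)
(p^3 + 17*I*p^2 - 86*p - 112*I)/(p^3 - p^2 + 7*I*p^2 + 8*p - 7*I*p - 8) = (p^2 + 9*I*p - 14)/(p^2 - p*(1 + I) + I)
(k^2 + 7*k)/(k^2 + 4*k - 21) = k/(k - 3)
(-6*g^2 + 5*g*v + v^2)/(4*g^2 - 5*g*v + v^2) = (6*g + v)/(-4*g + v)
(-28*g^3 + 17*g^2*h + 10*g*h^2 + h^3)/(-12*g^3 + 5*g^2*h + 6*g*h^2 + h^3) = (7*g + h)/(3*g + h)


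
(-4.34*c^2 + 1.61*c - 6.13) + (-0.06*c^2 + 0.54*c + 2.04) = -4.4*c^2 + 2.15*c - 4.09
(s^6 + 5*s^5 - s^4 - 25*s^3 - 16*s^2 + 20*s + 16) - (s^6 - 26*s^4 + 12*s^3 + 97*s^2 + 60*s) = 5*s^5 + 25*s^4 - 37*s^3 - 113*s^2 - 40*s + 16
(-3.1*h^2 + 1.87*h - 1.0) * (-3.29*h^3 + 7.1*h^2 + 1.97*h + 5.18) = 10.199*h^5 - 28.1623*h^4 + 10.46*h^3 - 19.4741*h^2 + 7.7166*h - 5.18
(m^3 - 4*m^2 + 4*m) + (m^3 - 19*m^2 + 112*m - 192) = 2*m^3 - 23*m^2 + 116*m - 192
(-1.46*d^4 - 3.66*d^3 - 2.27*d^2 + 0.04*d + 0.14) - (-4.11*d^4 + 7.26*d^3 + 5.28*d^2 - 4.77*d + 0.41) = 2.65*d^4 - 10.92*d^3 - 7.55*d^2 + 4.81*d - 0.27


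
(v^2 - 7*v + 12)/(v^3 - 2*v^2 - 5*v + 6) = (v - 4)/(v^2 + v - 2)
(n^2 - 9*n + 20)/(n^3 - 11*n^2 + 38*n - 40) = 1/(n - 2)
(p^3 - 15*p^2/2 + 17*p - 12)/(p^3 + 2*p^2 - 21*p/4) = 2*(p^2 - 6*p + 8)/(p*(2*p + 7))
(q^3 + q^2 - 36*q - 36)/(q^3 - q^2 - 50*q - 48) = (q - 6)/(q - 8)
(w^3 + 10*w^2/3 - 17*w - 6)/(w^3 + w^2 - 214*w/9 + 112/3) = 3*(3*w^2 - 8*w - 3)/(9*w^2 - 45*w + 56)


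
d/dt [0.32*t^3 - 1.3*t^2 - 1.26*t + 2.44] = 0.96*t^2 - 2.6*t - 1.26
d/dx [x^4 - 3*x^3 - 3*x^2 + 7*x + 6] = 4*x^3 - 9*x^2 - 6*x + 7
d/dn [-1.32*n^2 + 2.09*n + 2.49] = 2.09 - 2.64*n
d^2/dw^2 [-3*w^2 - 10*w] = -6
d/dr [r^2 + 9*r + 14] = 2*r + 9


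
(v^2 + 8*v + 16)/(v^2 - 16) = (v + 4)/(v - 4)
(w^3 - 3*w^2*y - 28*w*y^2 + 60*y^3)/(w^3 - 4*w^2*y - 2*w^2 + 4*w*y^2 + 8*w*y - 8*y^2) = (-w^2 + w*y + 30*y^2)/(-w^2 + 2*w*y + 2*w - 4*y)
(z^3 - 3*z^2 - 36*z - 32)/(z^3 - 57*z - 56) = (z + 4)/(z + 7)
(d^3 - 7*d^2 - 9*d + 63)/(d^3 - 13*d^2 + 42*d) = (d^2 - 9)/(d*(d - 6))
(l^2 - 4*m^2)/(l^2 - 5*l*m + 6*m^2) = (l + 2*m)/(l - 3*m)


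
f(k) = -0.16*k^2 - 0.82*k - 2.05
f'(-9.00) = 2.06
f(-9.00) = -7.63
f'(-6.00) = 1.10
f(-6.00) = -2.89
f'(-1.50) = -0.34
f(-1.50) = -1.18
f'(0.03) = -0.83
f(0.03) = -2.07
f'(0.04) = -0.83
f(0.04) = -2.08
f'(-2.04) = -0.17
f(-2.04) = -1.04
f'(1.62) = -1.34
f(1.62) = -3.80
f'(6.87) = -3.02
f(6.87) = -15.23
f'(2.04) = -1.47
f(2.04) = -4.39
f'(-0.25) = -0.74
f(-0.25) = -1.86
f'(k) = -0.32*k - 0.82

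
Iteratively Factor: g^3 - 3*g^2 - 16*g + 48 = (g + 4)*(g^2 - 7*g + 12) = (g - 3)*(g + 4)*(g - 4)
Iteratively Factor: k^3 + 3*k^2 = (k)*(k^2 + 3*k) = k*(k + 3)*(k)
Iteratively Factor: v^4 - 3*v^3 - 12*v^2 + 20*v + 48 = (v + 2)*(v^3 - 5*v^2 - 2*v + 24) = (v - 4)*(v + 2)*(v^2 - v - 6) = (v - 4)*(v - 3)*(v + 2)*(v + 2)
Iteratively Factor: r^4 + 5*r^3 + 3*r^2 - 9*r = (r + 3)*(r^3 + 2*r^2 - 3*r) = r*(r + 3)*(r^2 + 2*r - 3) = r*(r + 3)^2*(r - 1)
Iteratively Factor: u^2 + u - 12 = (u - 3)*(u + 4)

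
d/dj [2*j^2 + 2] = 4*j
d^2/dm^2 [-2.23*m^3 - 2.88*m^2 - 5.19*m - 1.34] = -13.38*m - 5.76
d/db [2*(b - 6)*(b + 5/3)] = 4*b - 26/3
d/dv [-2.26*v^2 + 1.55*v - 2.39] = 1.55 - 4.52*v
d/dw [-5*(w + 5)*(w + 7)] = -10*w - 60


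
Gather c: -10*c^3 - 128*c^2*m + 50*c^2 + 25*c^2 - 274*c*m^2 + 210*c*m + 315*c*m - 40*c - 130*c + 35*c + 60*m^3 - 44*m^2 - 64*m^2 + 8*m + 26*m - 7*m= -10*c^3 + c^2*(75 - 128*m) + c*(-274*m^2 + 525*m - 135) + 60*m^3 - 108*m^2 + 27*m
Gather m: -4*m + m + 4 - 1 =3 - 3*m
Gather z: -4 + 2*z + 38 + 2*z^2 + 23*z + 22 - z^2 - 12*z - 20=z^2 + 13*z + 36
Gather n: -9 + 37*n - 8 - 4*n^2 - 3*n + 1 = -4*n^2 + 34*n - 16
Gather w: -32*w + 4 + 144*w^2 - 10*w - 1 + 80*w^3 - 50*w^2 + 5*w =80*w^3 + 94*w^2 - 37*w + 3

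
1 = 1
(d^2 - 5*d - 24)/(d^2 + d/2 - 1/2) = 2*(d^2 - 5*d - 24)/(2*d^2 + d - 1)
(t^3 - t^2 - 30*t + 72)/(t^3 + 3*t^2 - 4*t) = (t^3 - t^2 - 30*t + 72)/(t*(t^2 + 3*t - 4))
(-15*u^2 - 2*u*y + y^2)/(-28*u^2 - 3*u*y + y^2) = (15*u^2 + 2*u*y - y^2)/(28*u^2 + 3*u*y - y^2)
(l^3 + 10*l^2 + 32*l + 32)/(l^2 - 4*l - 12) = (l^2 + 8*l + 16)/(l - 6)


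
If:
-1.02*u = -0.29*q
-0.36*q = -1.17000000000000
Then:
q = 3.25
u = 0.92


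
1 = 1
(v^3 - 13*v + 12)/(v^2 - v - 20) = (v^2 - 4*v + 3)/(v - 5)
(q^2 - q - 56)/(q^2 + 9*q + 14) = (q - 8)/(q + 2)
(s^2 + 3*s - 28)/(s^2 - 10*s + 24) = (s + 7)/(s - 6)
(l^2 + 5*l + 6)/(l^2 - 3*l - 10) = (l + 3)/(l - 5)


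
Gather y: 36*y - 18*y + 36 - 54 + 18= 18*y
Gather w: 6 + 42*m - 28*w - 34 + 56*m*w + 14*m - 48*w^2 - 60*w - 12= 56*m - 48*w^2 + w*(56*m - 88) - 40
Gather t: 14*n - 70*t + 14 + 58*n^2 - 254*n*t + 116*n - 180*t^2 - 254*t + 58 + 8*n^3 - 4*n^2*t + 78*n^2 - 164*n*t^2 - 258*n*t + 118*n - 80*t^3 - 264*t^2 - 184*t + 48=8*n^3 + 136*n^2 + 248*n - 80*t^3 + t^2*(-164*n - 444) + t*(-4*n^2 - 512*n - 508) + 120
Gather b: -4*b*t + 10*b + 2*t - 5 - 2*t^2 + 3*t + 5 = b*(10 - 4*t) - 2*t^2 + 5*t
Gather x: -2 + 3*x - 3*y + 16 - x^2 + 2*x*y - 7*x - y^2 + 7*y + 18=-x^2 + x*(2*y - 4) - y^2 + 4*y + 32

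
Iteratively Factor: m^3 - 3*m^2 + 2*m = (m - 1)*(m^2 - 2*m) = (m - 2)*(m - 1)*(m)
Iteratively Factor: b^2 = (b)*(b)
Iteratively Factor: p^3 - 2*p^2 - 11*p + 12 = (p - 4)*(p^2 + 2*p - 3) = (p - 4)*(p + 3)*(p - 1)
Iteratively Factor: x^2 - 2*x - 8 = (x + 2)*(x - 4)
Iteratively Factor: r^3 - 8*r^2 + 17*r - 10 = (r - 1)*(r^2 - 7*r + 10) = (r - 2)*(r - 1)*(r - 5)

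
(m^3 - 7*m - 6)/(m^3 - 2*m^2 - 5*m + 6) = (m + 1)/(m - 1)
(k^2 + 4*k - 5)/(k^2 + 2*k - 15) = (k - 1)/(k - 3)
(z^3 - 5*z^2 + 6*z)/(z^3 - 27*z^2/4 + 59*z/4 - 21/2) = 4*z/(4*z - 7)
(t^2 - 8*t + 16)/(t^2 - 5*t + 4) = (t - 4)/(t - 1)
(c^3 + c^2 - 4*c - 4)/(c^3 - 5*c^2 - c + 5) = (c^2 - 4)/(c^2 - 6*c + 5)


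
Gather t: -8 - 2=-10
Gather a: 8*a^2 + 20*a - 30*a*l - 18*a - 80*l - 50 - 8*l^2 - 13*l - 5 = 8*a^2 + a*(2 - 30*l) - 8*l^2 - 93*l - 55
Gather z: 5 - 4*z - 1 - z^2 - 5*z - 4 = -z^2 - 9*z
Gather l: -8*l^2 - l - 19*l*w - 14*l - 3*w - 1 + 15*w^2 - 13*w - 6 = -8*l^2 + l*(-19*w - 15) + 15*w^2 - 16*w - 7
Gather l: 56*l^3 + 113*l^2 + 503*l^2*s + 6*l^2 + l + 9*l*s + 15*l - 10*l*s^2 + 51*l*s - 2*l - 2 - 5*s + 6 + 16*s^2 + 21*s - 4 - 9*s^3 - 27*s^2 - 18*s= 56*l^3 + l^2*(503*s + 119) + l*(-10*s^2 + 60*s + 14) - 9*s^3 - 11*s^2 - 2*s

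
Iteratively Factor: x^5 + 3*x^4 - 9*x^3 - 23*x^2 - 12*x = (x + 1)*(x^4 + 2*x^3 - 11*x^2 - 12*x) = (x + 1)^2*(x^3 + x^2 - 12*x) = (x + 1)^2*(x + 4)*(x^2 - 3*x) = x*(x + 1)^2*(x + 4)*(x - 3)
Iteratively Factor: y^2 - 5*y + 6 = (y - 2)*(y - 3)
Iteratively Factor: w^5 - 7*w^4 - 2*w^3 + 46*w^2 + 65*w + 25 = (w + 1)*(w^4 - 8*w^3 + 6*w^2 + 40*w + 25) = (w - 5)*(w + 1)*(w^3 - 3*w^2 - 9*w - 5) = (w - 5)*(w + 1)^2*(w^2 - 4*w - 5) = (w - 5)*(w + 1)^3*(w - 5)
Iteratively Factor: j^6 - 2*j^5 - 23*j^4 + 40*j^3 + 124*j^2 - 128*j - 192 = (j - 4)*(j^5 + 2*j^4 - 15*j^3 - 20*j^2 + 44*j + 48) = (j - 4)*(j - 2)*(j^4 + 4*j^3 - 7*j^2 - 34*j - 24) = (j - 4)*(j - 2)*(j + 4)*(j^3 - 7*j - 6) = (j - 4)*(j - 2)*(j + 2)*(j + 4)*(j^2 - 2*j - 3) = (j - 4)*(j - 3)*(j - 2)*(j + 2)*(j + 4)*(j + 1)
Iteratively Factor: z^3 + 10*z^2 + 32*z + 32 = (z + 4)*(z^2 + 6*z + 8) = (z + 4)^2*(z + 2)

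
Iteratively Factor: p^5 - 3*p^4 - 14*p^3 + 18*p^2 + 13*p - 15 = (p + 1)*(p^4 - 4*p^3 - 10*p^2 + 28*p - 15) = (p + 1)*(p + 3)*(p^3 - 7*p^2 + 11*p - 5) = (p - 1)*(p + 1)*(p + 3)*(p^2 - 6*p + 5) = (p - 5)*(p - 1)*(p + 1)*(p + 3)*(p - 1)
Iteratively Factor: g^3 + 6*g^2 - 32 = (g + 4)*(g^2 + 2*g - 8) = (g + 4)^2*(g - 2)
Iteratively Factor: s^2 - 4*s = (s - 4)*(s)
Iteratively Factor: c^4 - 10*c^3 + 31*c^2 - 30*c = (c - 2)*(c^3 - 8*c^2 + 15*c) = c*(c - 2)*(c^2 - 8*c + 15) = c*(c - 5)*(c - 2)*(c - 3)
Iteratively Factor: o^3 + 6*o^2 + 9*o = (o)*(o^2 + 6*o + 9) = o*(o + 3)*(o + 3)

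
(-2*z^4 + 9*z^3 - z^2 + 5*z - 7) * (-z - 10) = 2*z^5 + 11*z^4 - 89*z^3 + 5*z^2 - 43*z + 70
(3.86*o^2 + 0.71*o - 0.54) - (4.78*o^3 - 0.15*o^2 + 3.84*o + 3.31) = -4.78*o^3 + 4.01*o^2 - 3.13*o - 3.85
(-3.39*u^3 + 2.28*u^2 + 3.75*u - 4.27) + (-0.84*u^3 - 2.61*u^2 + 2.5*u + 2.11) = -4.23*u^3 - 0.33*u^2 + 6.25*u - 2.16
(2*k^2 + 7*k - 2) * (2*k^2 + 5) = 4*k^4 + 14*k^3 + 6*k^2 + 35*k - 10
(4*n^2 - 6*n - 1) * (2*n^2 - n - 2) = 8*n^4 - 16*n^3 - 4*n^2 + 13*n + 2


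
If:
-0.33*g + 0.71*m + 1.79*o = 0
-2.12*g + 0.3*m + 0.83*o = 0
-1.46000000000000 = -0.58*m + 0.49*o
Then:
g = -0.03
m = 1.88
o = -0.75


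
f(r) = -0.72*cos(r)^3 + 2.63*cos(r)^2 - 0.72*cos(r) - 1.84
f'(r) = 2.16*sin(r)*cos(r)^2 - 5.26*sin(r)*cos(r) + 0.72*sin(r) = (2.16*cos(r)^2 - 5.26*cos(r) + 0.72)*sin(r)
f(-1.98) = -1.09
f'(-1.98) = -2.89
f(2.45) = 0.60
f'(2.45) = 3.86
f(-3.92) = 0.27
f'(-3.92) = 3.90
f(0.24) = -0.72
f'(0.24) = -0.56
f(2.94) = 2.07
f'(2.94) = 1.59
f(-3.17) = 2.23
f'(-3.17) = 0.23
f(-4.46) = -1.48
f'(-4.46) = 2.10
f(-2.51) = 0.83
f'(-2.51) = -3.76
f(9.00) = 1.54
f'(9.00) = 3.01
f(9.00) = 1.54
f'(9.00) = 3.01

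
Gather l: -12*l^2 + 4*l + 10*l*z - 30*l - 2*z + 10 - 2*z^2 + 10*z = -12*l^2 + l*(10*z - 26) - 2*z^2 + 8*z + 10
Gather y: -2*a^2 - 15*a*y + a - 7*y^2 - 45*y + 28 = -2*a^2 + a - 7*y^2 + y*(-15*a - 45) + 28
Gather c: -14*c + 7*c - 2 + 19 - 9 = 8 - 7*c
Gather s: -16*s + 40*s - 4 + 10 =24*s + 6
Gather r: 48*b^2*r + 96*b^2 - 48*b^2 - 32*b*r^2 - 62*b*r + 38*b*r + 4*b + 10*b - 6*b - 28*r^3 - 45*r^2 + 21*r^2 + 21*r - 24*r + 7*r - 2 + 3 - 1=48*b^2 + 8*b - 28*r^3 + r^2*(-32*b - 24) + r*(48*b^2 - 24*b + 4)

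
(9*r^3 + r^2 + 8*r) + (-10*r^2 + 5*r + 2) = 9*r^3 - 9*r^2 + 13*r + 2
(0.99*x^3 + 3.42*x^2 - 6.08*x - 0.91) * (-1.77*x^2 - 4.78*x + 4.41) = -1.7523*x^5 - 10.7856*x^4 - 1.2201*x^3 + 45.7553*x^2 - 22.463*x - 4.0131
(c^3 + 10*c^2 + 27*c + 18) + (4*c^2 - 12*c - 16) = c^3 + 14*c^2 + 15*c + 2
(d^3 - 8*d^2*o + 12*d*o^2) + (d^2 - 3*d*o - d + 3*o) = d^3 - 8*d^2*o + d^2 + 12*d*o^2 - 3*d*o - d + 3*o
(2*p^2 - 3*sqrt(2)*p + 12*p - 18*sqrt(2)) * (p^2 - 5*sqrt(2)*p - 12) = 2*p^4 - 13*sqrt(2)*p^3 + 12*p^3 - 78*sqrt(2)*p^2 + 6*p^2 + 36*p + 36*sqrt(2)*p + 216*sqrt(2)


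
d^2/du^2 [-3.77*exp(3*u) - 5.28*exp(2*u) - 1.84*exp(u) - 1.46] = (-33.93*exp(2*u) - 21.12*exp(u) - 1.84)*exp(u)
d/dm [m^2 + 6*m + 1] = 2*m + 6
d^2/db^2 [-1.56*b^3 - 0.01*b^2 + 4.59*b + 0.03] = -9.36*b - 0.02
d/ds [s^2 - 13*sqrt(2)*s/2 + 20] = 2*s - 13*sqrt(2)/2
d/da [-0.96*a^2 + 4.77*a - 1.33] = 4.77 - 1.92*a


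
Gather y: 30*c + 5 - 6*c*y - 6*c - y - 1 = 24*c + y*(-6*c - 1) + 4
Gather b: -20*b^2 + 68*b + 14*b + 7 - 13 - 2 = -20*b^2 + 82*b - 8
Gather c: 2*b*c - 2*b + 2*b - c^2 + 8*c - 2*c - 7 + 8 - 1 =-c^2 + c*(2*b + 6)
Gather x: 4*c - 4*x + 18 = 4*c - 4*x + 18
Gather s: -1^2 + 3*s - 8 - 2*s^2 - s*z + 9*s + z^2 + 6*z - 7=-2*s^2 + s*(12 - z) + z^2 + 6*z - 16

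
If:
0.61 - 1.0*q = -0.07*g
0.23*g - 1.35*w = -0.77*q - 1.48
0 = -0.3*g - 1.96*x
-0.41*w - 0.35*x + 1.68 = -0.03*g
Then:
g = 410.51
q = 29.35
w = 87.77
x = -62.83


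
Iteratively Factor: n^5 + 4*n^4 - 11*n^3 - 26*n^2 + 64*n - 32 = (n + 4)*(n^4 - 11*n^2 + 18*n - 8) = (n - 1)*(n + 4)*(n^3 + n^2 - 10*n + 8) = (n - 1)*(n + 4)^2*(n^2 - 3*n + 2) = (n - 1)^2*(n + 4)^2*(n - 2)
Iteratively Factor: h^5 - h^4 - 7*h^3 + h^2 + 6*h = (h + 1)*(h^4 - 2*h^3 - 5*h^2 + 6*h) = (h + 1)*(h + 2)*(h^3 - 4*h^2 + 3*h) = (h - 3)*(h + 1)*(h + 2)*(h^2 - h) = (h - 3)*(h - 1)*(h + 1)*(h + 2)*(h)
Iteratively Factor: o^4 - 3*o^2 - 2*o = (o + 1)*(o^3 - o^2 - 2*o) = (o + 1)^2*(o^2 - 2*o) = o*(o + 1)^2*(o - 2)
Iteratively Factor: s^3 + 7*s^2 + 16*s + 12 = (s + 3)*(s^2 + 4*s + 4) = (s + 2)*(s + 3)*(s + 2)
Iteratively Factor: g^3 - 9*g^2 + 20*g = (g - 4)*(g^2 - 5*g) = (g - 5)*(g - 4)*(g)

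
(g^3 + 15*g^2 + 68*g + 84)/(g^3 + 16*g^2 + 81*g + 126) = (g + 2)/(g + 3)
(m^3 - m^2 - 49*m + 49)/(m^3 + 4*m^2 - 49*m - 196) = (m - 1)/(m + 4)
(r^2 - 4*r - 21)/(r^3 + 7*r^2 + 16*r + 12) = (r - 7)/(r^2 + 4*r + 4)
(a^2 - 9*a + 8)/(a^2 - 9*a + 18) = (a^2 - 9*a + 8)/(a^2 - 9*a + 18)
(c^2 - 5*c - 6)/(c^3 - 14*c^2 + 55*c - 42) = (c + 1)/(c^2 - 8*c + 7)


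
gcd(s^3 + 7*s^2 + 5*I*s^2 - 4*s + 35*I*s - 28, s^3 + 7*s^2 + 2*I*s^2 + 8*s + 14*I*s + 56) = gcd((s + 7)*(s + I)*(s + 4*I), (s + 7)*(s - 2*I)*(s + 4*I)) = s^2 + s*(7 + 4*I) + 28*I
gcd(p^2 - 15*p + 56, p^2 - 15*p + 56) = p^2 - 15*p + 56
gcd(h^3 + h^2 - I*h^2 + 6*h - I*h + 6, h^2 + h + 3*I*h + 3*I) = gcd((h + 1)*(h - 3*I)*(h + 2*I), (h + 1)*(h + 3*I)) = h + 1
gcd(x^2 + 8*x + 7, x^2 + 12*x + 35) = x + 7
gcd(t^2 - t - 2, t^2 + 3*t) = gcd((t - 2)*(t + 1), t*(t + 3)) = 1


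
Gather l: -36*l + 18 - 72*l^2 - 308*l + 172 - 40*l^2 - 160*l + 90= -112*l^2 - 504*l + 280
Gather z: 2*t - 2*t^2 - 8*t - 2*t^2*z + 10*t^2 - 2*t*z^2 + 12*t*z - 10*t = 8*t^2 - 2*t*z^2 - 16*t + z*(-2*t^2 + 12*t)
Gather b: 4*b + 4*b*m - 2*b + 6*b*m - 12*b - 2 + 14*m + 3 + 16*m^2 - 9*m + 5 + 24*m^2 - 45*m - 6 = b*(10*m - 10) + 40*m^2 - 40*m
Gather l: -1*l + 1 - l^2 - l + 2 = -l^2 - 2*l + 3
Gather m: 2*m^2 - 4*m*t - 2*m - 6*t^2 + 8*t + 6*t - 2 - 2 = 2*m^2 + m*(-4*t - 2) - 6*t^2 + 14*t - 4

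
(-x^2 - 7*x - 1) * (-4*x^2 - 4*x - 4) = 4*x^4 + 32*x^3 + 36*x^2 + 32*x + 4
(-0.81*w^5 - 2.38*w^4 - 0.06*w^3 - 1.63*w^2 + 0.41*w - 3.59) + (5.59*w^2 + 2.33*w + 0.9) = -0.81*w^5 - 2.38*w^4 - 0.06*w^3 + 3.96*w^2 + 2.74*w - 2.69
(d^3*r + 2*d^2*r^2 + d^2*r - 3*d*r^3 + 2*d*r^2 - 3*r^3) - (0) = d^3*r + 2*d^2*r^2 + d^2*r - 3*d*r^3 + 2*d*r^2 - 3*r^3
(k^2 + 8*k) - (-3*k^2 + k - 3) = 4*k^2 + 7*k + 3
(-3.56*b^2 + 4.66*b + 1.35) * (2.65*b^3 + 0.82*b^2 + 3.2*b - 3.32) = -9.434*b^5 + 9.4298*b^4 - 3.9933*b^3 + 27.8382*b^2 - 11.1512*b - 4.482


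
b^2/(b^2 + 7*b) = b/(b + 7)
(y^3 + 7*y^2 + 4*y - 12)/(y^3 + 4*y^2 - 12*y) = (y^2 + y - 2)/(y*(y - 2))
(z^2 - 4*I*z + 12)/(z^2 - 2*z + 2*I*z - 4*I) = (z - 6*I)/(z - 2)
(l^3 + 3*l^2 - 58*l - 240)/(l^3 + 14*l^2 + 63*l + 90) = (l - 8)/(l + 3)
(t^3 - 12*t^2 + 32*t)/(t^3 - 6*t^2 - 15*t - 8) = t*(t - 4)/(t^2 + 2*t + 1)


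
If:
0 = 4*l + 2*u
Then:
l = -u/2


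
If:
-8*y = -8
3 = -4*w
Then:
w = -3/4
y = 1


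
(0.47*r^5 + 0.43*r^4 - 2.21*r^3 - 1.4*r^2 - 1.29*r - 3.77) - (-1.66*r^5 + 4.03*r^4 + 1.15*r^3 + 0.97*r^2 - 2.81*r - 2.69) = 2.13*r^5 - 3.6*r^4 - 3.36*r^3 - 2.37*r^2 + 1.52*r - 1.08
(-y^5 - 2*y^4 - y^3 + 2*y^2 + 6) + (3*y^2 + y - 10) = -y^5 - 2*y^4 - y^3 + 5*y^2 + y - 4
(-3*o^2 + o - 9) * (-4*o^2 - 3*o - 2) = 12*o^4 + 5*o^3 + 39*o^2 + 25*o + 18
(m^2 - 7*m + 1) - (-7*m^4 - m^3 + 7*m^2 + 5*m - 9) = 7*m^4 + m^3 - 6*m^2 - 12*m + 10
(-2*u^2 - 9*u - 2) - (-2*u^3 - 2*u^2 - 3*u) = 2*u^3 - 6*u - 2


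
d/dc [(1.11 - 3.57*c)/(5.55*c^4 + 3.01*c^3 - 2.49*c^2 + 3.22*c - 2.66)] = (59.4405*c^4 - 3.1506*c^3 - 18.9126*c^2 + 5.5278*c + 5.922)/(30.8025*c^8 + 33.411*c^7 - 18.5789*c^6 + 20.7522*c^5 - 3.9415*c^4 - 32.0488*c^3 + 23.6152*c^2 - 17.1304*c + 7.0756)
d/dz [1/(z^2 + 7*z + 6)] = (-2*z - 7)/(z^2 + 7*z + 6)^2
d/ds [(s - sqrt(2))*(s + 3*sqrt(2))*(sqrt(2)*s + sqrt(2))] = 3*sqrt(2)*s^2 + 2*sqrt(2)*s + 8*s - 6*sqrt(2) + 4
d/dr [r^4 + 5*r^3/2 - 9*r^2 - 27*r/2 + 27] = 4*r^3 + 15*r^2/2 - 18*r - 27/2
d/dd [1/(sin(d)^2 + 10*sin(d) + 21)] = -2*(sin(d) + 5)*cos(d)/(sin(d)^2 + 10*sin(d) + 21)^2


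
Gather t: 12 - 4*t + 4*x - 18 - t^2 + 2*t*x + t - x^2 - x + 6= -t^2 + t*(2*x - 3) - x^2 + 3*x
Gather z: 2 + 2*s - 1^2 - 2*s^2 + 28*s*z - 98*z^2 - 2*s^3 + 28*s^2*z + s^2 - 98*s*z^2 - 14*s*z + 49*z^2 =-2*s^3 - s^2 + 2*s + z^2*(-98*s - 49) + z*(28*s^2 + 14*s) + 1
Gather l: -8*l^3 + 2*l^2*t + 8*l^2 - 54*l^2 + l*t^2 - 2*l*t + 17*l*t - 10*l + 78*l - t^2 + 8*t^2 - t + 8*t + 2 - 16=-8*l^3 + l^2*(2*t - 46) + l*(t^2 + 15*t + 68) + 7*t^2 + 7*t - 14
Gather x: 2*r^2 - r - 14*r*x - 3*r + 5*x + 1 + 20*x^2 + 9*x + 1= 2*r^2 - 4*r + 20*x^2 + x*(14 - 14*r) + 2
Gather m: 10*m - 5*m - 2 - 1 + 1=5*m - 2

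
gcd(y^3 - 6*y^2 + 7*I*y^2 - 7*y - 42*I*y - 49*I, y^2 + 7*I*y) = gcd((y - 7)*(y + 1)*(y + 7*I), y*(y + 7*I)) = y + 7*I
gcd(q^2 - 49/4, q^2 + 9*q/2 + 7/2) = q + 7/2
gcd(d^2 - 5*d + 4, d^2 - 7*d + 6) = d - 1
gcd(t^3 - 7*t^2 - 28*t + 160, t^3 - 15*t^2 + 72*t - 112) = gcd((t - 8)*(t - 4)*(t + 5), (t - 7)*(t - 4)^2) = t - 4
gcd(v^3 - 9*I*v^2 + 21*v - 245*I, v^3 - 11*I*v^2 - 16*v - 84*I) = v - 7*I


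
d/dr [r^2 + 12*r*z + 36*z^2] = 2*r + 12*z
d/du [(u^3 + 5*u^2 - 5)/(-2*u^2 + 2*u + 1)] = (-2*u^4 + 4*u^3 + 13*u^2 - 10*u + 10)/(4*u^4 - 8*u^3 + 4*u + 1)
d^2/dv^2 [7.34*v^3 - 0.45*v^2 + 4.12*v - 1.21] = 44.04*v - 0.9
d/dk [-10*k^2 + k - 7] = 1 - 20*k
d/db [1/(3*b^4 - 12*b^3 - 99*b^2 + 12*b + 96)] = 2*(-2*b^3 + 6*b^2 + 33*b - 2)/(3*(b^4 - 4*b^3 - 33*b^2 + 4*b + 32)^2)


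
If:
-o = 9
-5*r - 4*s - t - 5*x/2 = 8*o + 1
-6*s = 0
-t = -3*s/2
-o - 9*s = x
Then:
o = -9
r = 97/10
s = 0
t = 0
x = 9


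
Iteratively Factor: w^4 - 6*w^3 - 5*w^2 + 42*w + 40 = (w - 5)*(w^3 - w^2 - 10*w - 8) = (w - 5)*(w - 4)*(w^2 + 3*w + 2) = (w - 5)*(w - 4)*(w + 2)*(w + 1)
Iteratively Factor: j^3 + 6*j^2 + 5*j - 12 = (j + 4)*(j^2 + 2*j - 3) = (j - 1)*(j + 4)*(j + 3)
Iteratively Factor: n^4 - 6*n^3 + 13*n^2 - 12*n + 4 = (n - 1)*(n^3 - 5*n^2 + 8*n - 4) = (n - 1)^2*(n^2 - 4*n + 4) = (n - 2)*(n - 1)^2*(n - 2)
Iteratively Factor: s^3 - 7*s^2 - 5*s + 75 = (s - 5)*(s^2 - 2*s - 15) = (s - 5)^2*(s + 3)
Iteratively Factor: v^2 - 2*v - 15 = (v - 5)*(v + 3)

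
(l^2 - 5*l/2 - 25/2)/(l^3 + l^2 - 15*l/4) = 2*(l - 5)/(l*(2*l - 3))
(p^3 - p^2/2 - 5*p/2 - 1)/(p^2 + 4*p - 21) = (2*p^3 - p^2 - 5*p - 2)/(2*(p^2 + 4*p - 21))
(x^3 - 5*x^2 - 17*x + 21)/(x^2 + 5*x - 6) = (x^2 - 4*x - 21)/(x + 6)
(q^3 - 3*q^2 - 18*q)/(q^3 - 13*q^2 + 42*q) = (q + 3)/(q - 7)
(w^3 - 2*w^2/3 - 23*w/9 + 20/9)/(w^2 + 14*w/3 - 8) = (3*w^2 + 2*w - 5)/(3*(w + 6))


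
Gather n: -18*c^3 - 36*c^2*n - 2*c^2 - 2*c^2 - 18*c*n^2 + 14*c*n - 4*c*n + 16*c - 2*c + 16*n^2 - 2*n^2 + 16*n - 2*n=-18*c^3 - 4*c^2 + 14*c + n^2*(14 - 18*c) + n*(-36*c^2 + 10*c + 14)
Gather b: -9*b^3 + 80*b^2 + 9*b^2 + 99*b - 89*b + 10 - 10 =-9*b^3 + 89*b^2 + 10*b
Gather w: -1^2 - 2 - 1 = -4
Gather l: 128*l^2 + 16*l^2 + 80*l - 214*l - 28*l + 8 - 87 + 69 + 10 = 144*l^2 - 162*l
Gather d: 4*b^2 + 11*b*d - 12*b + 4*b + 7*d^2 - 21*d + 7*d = 4*b^2 - 8*b + 7*d^2 + d*(11*b - 14)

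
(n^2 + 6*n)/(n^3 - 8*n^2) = (n + 6)/(n*(n - 8))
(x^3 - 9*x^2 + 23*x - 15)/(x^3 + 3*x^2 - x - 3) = (x^2 - 8*x + 15)/(x^2 + 4*x + 3)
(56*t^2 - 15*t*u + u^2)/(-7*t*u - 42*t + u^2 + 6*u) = (-8*t + u)/(u + 6)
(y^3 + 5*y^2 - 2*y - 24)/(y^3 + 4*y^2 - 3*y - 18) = (y + 4)/(y + 3)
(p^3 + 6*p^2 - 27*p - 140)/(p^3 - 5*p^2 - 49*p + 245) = (p + 4)/(p - 7)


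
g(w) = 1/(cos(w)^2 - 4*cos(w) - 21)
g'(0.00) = 0.00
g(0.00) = -0.04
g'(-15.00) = 0.01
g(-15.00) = -0.06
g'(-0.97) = 0.00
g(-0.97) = -0.04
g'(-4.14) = -0.01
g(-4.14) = -0.05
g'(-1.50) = 0.01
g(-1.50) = -0.05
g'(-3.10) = 0.00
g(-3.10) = -0.06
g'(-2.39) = 0.01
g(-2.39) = -0.06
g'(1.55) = -0.01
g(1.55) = -0.05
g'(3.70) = 0.01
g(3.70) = -0.06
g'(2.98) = -0.00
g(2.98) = -0.06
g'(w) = (2*sin(w)*cos(w) - 4*sin(w))/(cos(w)^2 - 4*cos(w) - 21)^2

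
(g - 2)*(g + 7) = g^2 + 5*g - 14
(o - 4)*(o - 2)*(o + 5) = o^3 - o^2 - 22*o + 40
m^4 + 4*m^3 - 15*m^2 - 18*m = m*(m - 3)*(m + 1)*(m + 6)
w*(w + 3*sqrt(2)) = w^2 + 3*sqrt(2)*w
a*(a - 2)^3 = a^4 - 6*a^3 + 12*a^2 - 8*a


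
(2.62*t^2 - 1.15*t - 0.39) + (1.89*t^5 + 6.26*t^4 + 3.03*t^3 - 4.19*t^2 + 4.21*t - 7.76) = 1.89*t^5 + 6.26*t^4 + 3.03*t^3 - 1.57*t^2 + 3.06*t - 8.15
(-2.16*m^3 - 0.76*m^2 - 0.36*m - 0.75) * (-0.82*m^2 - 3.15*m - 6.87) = 1.7712*m^5 + 7.4272*m^4 + 17.5284*m^3 + 6.9702*m^2 + 4.8357*m + 5.1525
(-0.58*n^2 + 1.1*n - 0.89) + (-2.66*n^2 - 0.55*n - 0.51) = -3.24*n^2 + 0.55*n - 1.4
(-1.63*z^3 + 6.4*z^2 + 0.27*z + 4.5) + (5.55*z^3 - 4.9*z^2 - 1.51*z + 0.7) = 3.92*z^3 + 1.5*z^2 - 1.24*z + 5.2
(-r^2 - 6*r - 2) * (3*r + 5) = -3*r^3 - 23*r^2 - 36*r - 10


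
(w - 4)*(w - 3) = w^2 - 7*w + 12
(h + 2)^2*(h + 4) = h^3 + 8*h^2 + 20*h + 16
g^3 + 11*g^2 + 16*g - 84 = (g - 2)*(g + 6)*(g + 7)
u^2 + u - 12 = (u - 3)*(u + 4)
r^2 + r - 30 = (r - 5)*(r + 6)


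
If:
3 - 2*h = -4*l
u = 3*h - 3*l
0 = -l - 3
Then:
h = -9/2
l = -3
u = -9/2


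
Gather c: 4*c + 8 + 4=4*c + 12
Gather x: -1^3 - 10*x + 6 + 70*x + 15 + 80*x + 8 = 140*x + 28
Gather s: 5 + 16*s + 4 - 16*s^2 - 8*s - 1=-16*s^2 + 8*s + 8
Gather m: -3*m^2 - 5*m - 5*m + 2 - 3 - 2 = -3*m^2 - 10*m - 3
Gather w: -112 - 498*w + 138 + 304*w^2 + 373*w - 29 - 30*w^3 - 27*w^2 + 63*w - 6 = -30*w^3 + 277*w^2 - 62*w - 9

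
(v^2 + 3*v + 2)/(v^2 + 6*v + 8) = (v + 1)/(v + 4)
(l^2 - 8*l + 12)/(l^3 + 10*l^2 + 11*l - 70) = (l - 6)/(l^2 + 12*l + 35)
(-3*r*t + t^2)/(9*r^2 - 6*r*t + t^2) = -t/(3*r - t)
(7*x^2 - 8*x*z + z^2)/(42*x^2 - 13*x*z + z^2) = (x - z)/(6*x - z)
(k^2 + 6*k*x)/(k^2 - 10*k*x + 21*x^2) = k*(k + 6*x)/(k^2 - 10*k*x + 21*x^2)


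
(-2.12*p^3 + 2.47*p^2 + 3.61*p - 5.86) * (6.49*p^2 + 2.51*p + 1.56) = -13.7588*p^5 + 10.7091*p^4 + 26.3214*p^3 - 25.1171*p^2 - 9.077*p - 9.1416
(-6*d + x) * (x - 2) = -6*d*x + 12*d + x^2 - 2*x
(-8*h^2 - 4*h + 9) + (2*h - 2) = -8*h^2 - 2*h + 7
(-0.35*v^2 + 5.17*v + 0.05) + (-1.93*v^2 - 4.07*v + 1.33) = -2.28*v^2 + 1.1*v + 1.38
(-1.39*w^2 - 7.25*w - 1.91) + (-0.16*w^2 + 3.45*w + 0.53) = -1.55*w^2 - 3.8*w - 1.38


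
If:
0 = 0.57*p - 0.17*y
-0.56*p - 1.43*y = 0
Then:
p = 0.00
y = 0.00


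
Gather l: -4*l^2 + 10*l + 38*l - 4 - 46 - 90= -4*l^2 + 48*l - 140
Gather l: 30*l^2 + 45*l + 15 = 30*l^2 + 45*l + 15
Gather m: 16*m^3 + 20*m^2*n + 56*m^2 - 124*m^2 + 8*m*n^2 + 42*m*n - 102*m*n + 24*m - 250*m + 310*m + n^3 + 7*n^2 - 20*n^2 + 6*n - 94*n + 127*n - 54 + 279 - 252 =16*m^3 + m^2*(20*n - 68) + m*(8*n^2 - 60*n + 84) + n^3 - 13*n^2 + 39*n - 27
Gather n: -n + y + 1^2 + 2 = -n + y + 3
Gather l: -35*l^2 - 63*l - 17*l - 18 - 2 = -35*l^2 - 80*l - 20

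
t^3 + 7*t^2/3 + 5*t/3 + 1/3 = (t + 1/3)*(t + 1)^2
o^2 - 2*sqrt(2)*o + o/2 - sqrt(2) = (o + 1/2)*(o - 2*sqrt(2))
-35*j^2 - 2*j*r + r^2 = (-7*j + r)*(5*j + r)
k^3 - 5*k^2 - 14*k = k*(k - 7)*(k + 2)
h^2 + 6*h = h*(h + 6)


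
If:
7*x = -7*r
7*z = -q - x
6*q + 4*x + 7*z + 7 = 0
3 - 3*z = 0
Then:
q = 7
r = 14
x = -14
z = 1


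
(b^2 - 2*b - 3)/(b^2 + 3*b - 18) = (b + 1)/(b + 6)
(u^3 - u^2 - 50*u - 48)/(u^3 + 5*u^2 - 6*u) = (u^2 - 7*u - 8)/(u*(u - 1))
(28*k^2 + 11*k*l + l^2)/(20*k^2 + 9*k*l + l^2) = (7*k + l)/(5*k + l)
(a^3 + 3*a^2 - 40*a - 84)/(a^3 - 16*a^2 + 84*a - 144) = (a^2 + 9*a + 14)/(a^2 - 10*a + 24)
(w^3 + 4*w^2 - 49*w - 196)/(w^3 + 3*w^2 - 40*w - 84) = (w^2 - 3*w - 28)/(w^2 - 4*w - 12)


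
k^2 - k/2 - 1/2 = (k - 1)*(k + 1/2)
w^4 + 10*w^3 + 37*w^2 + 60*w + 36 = (w + 2)^2*(w + 3)^2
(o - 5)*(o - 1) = o^2 - 6*o + 5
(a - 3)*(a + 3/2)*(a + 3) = a^3 + 3*a^2/2 - 9*a - 27/2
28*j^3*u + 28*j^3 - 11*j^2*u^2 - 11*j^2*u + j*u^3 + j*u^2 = (-7*j + u)*(-4*j + u)*(j*u + j)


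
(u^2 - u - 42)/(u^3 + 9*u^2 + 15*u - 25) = (u^2 - u - 42)/(u^3 + 9*u^2 + 15*u - 25)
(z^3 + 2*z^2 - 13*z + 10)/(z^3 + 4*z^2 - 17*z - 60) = (z^2 - 3*z + 2)/(z^2 - z - 12)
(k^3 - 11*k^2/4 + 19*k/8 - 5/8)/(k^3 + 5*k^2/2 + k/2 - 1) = (4*k^2 - 9*k + 5)/(4*(k^2 + 3*k + 2))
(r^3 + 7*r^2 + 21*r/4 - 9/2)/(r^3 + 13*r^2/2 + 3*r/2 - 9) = (r - 1/2)/(r - 1)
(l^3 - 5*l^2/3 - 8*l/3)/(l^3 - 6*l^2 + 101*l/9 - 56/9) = 3*l*(l + 1)/(3*l^2 - 10*l + 7)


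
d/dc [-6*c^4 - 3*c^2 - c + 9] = -24*c^3 - 6*c - 1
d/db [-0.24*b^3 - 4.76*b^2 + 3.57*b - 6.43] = -0.72*b^2 - 9.52*b + 3.57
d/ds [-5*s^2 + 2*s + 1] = 2 - 10*s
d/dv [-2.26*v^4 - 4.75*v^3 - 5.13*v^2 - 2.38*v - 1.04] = -9.04*v^3 - 14.25*v^2 - 10.26*v - 2.38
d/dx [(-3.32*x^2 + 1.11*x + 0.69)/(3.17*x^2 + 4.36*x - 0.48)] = (-17.9939*x^2 - 1.1874*x - 3.5412)/(10.0489*x^4 + 27.6424*x^3 + 15.9664*x^2 - 4.1856*x + 0.2304)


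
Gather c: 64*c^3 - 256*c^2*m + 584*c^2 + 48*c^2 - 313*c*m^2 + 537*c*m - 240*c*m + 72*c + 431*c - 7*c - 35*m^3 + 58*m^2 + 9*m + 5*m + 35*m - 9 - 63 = 64*c^3 + c^2*(632 - 256*m) + c*(-313*m^2 + 297*m + 496) - 35*m^3 + 58*m^2 + 49*m - 72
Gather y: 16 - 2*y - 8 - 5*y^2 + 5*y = -5*y^2 + 3*y + 8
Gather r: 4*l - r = 4*l - r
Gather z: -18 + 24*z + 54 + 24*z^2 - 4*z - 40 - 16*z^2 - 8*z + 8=8*z^2 + 12*z + 4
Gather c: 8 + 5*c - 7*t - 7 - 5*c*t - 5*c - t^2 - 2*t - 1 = -5*c*t - t^2 - 9*t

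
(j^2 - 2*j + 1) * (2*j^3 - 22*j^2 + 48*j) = 2*j^5 - 26*j^4 + 94*j^3 - 118*j^2 + 48*j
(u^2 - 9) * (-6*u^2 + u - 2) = -6*u^4 + u^3 + 52*u^2 - 9*u + 18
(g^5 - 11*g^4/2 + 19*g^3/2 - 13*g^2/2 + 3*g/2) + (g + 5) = g^5 - 11*g^4/2 + 19*g^3/2 - 13*g^2/2 + 5*g/2 + 5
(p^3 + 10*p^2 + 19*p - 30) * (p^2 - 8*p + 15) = p^5 + 2*p^4 - 46*p^3 - 32*p^2 + 525*p - 450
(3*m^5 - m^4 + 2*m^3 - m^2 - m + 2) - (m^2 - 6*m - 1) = 3*m^5 - m^4 + 2*m^3 - 2*m^2 + 5*m + 3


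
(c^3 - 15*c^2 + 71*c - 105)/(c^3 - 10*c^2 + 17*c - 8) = (c^3 - 15*c^2 + 71*c - 105)/(c^3 - 10*c^2 + 17*c - 8)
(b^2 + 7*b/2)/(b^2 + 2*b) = (b + 7/2)/(b + 2)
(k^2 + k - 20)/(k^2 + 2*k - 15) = (k - 4)/(k - 3)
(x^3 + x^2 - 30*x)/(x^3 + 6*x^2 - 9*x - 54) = x*(x - 5)/(x^2 - 9)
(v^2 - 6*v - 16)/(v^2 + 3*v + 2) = (v - 8)/(v + 1)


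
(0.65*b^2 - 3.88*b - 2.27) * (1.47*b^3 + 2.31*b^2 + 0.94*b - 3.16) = 0.9555*b^5 - 4.2021*b^4 - 11.6887*b^3 - 10.9449*b^2 + 10.127*b + 7.1732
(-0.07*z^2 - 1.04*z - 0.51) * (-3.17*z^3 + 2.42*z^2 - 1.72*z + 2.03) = 0.2219*z^5 + 3.1274*z^4 - 0.7797*z^3 + 0.4125*z^2 - 1.234*z - 1.0353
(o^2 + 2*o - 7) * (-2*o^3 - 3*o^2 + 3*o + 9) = -2*o^5 - 7*o^4 + 11*o^3 + 36*o^2 - 3*o - 63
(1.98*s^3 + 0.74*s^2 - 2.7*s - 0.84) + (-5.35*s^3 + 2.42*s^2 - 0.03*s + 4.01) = -3.37*s^3 + 3.16*s^2 - 2.73*s + 3.17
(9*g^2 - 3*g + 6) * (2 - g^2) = -9*g^4 + 3*g^3 + 12*g^2 - 6*g + 12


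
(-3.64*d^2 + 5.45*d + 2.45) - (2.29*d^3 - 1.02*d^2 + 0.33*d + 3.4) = -2.29*d^3 - 2.62*d^2 + 5.12*d - 0.95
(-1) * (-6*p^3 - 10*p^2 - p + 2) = 6*p^3 + 10*p^2 + p - 2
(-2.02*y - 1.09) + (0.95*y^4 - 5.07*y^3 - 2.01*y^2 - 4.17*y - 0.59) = 0.95*y^4 - 5.07*y^3 - 2.01*y^2 - 6.19*y - 1.68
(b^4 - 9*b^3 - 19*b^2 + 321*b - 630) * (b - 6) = b^5 - 15*b^4 + 35*b^3 + 435*b^2 - 2556*b + 3780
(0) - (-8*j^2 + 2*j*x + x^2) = 8*j^2 - 2*j*x - x^2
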